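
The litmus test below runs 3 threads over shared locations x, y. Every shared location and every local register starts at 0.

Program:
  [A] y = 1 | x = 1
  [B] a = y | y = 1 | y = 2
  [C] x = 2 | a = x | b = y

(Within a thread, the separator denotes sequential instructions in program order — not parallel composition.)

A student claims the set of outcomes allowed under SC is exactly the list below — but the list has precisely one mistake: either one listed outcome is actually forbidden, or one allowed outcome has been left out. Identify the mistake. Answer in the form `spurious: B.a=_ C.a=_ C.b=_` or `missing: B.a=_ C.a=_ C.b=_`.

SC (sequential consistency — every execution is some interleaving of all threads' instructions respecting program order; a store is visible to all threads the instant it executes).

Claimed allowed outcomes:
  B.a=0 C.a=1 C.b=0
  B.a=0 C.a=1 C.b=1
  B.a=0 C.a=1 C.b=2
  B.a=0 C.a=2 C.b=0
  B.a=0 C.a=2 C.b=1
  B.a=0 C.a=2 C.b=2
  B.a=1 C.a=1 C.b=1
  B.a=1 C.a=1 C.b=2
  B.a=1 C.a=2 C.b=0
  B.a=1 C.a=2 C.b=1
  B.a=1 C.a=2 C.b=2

outcome vector order: (B.a,C.a,C.b)
SC (10): 011 012 020 021 022 111 112 120 121 122
claimed∖SC = {010}

spurious: B.a=0 C.a=1 C.b=0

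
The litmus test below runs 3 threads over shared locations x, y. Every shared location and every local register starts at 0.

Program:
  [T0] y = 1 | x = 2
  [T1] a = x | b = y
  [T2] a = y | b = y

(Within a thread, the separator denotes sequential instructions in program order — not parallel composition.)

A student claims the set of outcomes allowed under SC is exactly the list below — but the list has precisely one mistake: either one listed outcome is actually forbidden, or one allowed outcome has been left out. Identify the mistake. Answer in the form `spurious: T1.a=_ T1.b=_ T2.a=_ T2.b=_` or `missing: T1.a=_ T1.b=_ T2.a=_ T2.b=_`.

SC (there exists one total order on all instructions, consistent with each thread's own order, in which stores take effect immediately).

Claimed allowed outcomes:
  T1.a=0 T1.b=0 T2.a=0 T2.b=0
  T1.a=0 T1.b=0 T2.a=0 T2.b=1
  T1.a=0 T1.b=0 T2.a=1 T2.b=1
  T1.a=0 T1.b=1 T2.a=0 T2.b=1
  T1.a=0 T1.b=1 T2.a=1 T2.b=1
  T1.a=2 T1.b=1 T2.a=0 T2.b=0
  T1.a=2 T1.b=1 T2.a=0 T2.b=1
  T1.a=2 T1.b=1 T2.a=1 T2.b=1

missing: T1.a=0 T1.b=1 T2.a=0 T2.b=0

outcome vector order: (T1.a,T1.b,T2.a,T2.b)
SC: 9 outcomes — {(0,0,0,0), (0,0,0,1), (0,0,1,1), (0,1,0,0), (0,1,0,1), (0,1,1,1), (2,1,0,0), (2,1,0,1), (2,1,1,1)}
SC∖claimed = {(0,1,0,0)}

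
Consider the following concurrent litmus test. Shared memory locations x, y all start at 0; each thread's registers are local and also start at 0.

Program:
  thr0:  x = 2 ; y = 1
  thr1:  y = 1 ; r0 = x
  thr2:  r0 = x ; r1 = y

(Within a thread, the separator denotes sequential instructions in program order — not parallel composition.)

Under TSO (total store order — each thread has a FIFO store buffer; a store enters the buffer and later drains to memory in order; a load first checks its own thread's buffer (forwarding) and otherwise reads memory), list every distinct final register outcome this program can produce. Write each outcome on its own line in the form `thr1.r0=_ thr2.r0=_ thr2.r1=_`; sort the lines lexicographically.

outcome vector order: (thr1.r0,thr2.r0,thr2.r1)
|TSO outcomes| = 8

thr1.r0=0 thr2.r0=0 thr2.r1=0
thr1.r0=0 thr2.r0=0 thr2.r1=1
thr1.r0=0 thr2.r0=2 thr2.r1=0
thr1.r0=0 thr2.r0=2 thr2.r1=1
thr1.r0=2 thr2.r0=0 thr2.r1=0
thr1.r0=2 thr2.r0=0 thr2.r1=1
thr1.r0=2 thr2.r0=2 thr2.r1=0
thr1.r0=2 thr2.r0=2 thr2.r1=1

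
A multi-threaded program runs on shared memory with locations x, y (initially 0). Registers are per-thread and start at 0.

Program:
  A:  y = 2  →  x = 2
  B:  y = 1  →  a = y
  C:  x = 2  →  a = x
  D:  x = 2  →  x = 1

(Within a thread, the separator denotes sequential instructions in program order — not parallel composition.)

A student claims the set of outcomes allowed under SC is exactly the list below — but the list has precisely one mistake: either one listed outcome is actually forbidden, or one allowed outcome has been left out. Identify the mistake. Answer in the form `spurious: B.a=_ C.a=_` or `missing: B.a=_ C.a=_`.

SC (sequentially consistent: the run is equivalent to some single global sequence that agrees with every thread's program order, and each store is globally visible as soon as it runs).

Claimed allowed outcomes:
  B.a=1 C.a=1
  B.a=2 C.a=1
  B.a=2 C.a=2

missing: B.a=1 C.a=2

outcome vector order: (B.a,C.a)
SC: 4 outcomes — {<1 1>, <1 2>, <2 1>, <2 2>}
SC∖claimed = {<1 2>}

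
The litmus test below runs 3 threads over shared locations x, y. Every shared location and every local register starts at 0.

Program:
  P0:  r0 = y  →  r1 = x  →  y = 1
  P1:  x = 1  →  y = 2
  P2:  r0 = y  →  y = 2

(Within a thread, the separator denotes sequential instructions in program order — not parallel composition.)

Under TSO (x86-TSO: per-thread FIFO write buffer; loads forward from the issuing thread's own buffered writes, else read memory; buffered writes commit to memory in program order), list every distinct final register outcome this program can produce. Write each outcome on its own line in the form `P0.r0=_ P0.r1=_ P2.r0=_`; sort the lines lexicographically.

outcome vector order: (P0.r0,P0.r1,P2.r0)
|TSO outcomes| = 10

P0.r0=0 P0.r1=0 P2.r0=0
P0.r0=0 P0.r1=0 P2.r0=1
P0.r0=0 P0.r1=0 P2.r0=2
P0.r0=0 P0.r1=1 P2.r0=0
P0.r0=0 P0.r1=1 P2.r0=1
P0.r0=0 P0.r1=1 P2.r0=2
P0.r0=2 P0.r1=0 P2.r0=0
P0.r0=2 P0.r1=1 P2.r0=0
P0.r0=2 P0.r1=1 P2.r0=1
P0.r0=2 P0.r1=1 P2.r0=2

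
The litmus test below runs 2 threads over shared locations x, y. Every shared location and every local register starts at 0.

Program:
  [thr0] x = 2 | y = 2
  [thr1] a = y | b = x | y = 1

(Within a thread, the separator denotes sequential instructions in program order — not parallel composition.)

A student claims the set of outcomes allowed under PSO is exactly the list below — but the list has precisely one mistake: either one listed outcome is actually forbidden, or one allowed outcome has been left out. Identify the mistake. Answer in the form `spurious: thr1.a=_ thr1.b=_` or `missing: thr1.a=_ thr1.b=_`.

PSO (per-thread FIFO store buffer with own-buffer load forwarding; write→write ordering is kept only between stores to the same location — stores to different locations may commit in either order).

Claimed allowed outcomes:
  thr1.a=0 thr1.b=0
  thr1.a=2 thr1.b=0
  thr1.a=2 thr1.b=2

missing: thr1.a=0 thr1.b=2

outcome vector order: (thr1.a,thr1.b)
PSO: 4 outcomes — {0/0 0/2 2/0 2/2}
PSO∖claimed = {0/2}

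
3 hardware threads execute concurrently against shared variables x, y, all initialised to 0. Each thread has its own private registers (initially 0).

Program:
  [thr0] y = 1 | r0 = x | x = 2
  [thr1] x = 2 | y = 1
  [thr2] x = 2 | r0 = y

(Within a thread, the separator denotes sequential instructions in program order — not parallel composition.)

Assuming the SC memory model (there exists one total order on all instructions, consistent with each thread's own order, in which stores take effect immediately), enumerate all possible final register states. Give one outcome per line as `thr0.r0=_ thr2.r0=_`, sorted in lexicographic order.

thr0.r0=0 thr2.r0=1
thr0.r0=2 thr2.r0=0
thr0.r0=2 thr2.r0=1

outcome vector order: (thr0.r0,thr2.r0)
|SC outcomes| = 3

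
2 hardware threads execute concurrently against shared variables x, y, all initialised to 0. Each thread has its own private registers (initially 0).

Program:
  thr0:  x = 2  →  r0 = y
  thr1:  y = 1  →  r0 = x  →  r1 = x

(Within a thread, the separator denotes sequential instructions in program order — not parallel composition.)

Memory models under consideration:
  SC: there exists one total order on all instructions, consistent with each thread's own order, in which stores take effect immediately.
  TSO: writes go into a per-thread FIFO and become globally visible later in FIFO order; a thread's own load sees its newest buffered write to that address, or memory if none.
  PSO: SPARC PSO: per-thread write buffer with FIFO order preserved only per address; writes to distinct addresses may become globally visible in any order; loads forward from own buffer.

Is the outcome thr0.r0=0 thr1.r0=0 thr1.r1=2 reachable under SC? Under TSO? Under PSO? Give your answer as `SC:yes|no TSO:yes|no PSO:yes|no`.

SC:no TSO:yes PSO:yes

outcome vector order: (thr0.r0,thr1.r0,thr1.r1)
[SC] allowed = {<0 2 2>; <1 0 0>; <1 0 2>; <1 2 2>}
[TSO] allowed = {<0 0 0>; <0 0 2>; <0 2 2>; <1 0 0>; <1 0 2>; <1 2 2>}
[PSO] allowed = {<0 0 0>; <0 0 2>; <0 2 2>; <1 0 0>; <1 0 2>; <1 2 2>}
target <0 0 2> ∈ {TSO,PSO}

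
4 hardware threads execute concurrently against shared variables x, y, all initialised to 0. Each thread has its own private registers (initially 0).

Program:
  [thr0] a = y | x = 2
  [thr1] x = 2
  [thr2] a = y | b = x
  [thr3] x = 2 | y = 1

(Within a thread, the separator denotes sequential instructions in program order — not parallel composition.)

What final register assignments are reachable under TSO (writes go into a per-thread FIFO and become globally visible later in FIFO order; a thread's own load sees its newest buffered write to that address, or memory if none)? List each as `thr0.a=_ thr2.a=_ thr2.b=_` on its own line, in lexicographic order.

outcome vector order: (thr0.a,thr2.a,thr2.b)
|TSO outcomes| = 6

thr0.a=0 thr2.a=0 thr2.b=0
thr0.a=0 thr2.a=0 thr2.b=2
thr0.a=0 thr2.a=1 thr2.b=2
thr0.a=1 thr2.a=0 thr2.b=0
thr0.a=1 thr2.a=0 thr2.b=2
thr0.a=1 thr2.a=1 thr2.b=2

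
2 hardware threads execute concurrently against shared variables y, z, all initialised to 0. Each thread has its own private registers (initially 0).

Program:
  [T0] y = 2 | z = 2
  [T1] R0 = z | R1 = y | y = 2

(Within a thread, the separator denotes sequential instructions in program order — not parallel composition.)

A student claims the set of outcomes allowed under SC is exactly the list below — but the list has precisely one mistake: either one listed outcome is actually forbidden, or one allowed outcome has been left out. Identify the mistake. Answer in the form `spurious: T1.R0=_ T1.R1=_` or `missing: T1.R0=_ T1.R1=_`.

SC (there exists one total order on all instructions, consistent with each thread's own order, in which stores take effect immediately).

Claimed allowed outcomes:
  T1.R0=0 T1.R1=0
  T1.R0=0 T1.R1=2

outcome vector order: (T1.R0,T1.R1)
SC (3): 00, 02, 22
SC∖claimed = {22}

missing: T1.R0=2 T1.R1=2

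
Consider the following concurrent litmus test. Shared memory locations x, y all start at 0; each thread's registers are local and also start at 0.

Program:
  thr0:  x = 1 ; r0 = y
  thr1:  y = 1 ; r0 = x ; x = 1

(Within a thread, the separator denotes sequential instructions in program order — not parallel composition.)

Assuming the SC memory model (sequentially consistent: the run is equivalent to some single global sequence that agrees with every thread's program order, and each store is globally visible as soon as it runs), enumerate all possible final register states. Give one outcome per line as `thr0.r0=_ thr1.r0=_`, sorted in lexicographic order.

outcome vector order: (thr0.r0,thr1.r0)
|SC outcomes| = 3

thr0.r0=0 thr1.r0=1
thr0.r0=1 thr1.r0=0
thr0.r0=1 thr1.r0=1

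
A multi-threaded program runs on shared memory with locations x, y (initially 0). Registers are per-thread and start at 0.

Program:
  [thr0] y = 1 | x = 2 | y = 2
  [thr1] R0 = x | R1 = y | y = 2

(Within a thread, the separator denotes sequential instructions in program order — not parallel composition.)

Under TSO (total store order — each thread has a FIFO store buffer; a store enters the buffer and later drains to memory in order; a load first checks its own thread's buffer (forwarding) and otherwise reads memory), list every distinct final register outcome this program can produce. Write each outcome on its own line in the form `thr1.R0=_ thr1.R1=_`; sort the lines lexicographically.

outcome vector order: (thr1.R0,thr1.R1)
|TSO outcomes| = 5

thr1.R0=0 thr1.R1=0
thr1.R0=0 thr1.R1=1
thr1.R0=0 thr1.R1=2
thr1.R0=2 thr1.R1=1
thr1.R0=2 thr1.R1=2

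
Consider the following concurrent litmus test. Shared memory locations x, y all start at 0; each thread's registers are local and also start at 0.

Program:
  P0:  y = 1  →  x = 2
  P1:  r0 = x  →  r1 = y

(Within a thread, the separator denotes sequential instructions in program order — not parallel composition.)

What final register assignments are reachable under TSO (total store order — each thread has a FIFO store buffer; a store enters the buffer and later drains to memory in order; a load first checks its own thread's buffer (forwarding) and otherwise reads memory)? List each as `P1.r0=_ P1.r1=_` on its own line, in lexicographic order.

outcome vector order: (P1.r0,P1.r1)
|TSO outcomes| = 3

P1.r0=0 P1.r1=0
P1.r0=0 P1.r1=1
P1.r0=2 P1.r1=1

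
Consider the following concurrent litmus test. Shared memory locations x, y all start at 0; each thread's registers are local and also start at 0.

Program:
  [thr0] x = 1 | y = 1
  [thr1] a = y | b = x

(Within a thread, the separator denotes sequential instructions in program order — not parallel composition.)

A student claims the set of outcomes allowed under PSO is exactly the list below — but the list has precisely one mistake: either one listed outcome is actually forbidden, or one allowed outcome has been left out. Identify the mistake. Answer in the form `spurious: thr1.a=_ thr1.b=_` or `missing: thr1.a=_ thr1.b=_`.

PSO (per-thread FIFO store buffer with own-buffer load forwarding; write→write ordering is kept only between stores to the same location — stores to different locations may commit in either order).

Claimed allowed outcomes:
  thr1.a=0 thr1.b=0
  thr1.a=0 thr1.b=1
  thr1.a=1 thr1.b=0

outcome vector order: (thr1.a,thr1.b)
PSO: 4 outcomes — {00, 01, 10, 11}
PSO∖claimed = {11}

missing: thr1.a=1 thr1.b=1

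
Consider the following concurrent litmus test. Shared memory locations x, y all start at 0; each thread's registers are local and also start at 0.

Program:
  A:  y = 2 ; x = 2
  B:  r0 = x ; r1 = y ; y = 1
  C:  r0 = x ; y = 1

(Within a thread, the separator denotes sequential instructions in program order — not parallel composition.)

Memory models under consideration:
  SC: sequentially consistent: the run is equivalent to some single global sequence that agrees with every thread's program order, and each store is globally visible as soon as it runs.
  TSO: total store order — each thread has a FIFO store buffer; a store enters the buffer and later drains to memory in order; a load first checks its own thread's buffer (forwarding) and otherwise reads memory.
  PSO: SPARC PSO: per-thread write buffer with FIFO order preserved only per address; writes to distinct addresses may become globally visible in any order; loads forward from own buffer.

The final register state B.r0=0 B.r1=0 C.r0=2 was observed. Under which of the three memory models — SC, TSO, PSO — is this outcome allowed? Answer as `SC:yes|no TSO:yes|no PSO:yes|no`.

outcome vector order: (B.r0,B.r1,C.r0)
SC (10): 0/0/0; 0/0/2; 0/1/0; 0/1/2; 0/2/0; 0/2/2; 2/1/0; 2/1/2; 2/2/0; 2/2/2
TSO (10): 0/0/0; 0/0/2; 0/1/0; 0/1/2; 0/2/0; 0/2/2; 2/1/0; 2/1/2; 2/2/0; 2/2/2
PSO (12): 0/0/0; 0/0/2; 0/1/0; 0/1/2; 0/2/0; 0/2/2; 2/0/0; 2/0/2; 2/1/0; 2/1/2; 2/2/0; 2/2/2
target 0/0/2 ∈ {SC,TSO,PSO}

SC:yes TSO:yes PSO:yes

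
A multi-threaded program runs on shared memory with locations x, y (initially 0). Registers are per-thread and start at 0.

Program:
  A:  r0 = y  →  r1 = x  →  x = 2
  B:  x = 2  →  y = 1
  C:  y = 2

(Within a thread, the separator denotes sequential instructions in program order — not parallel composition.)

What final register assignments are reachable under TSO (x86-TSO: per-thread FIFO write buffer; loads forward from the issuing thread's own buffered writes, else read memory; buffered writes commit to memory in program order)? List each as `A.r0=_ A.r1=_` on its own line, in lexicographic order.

outcome vector order: (A.r0,A.r1)
|TSO outcomes| = 5

A.r0=0 A.r1=0
A.r0=0 A.r1=2
A.r0=1 A.r1=2
A.r0=2 A.r1=0
A.r0=2 A.r1=2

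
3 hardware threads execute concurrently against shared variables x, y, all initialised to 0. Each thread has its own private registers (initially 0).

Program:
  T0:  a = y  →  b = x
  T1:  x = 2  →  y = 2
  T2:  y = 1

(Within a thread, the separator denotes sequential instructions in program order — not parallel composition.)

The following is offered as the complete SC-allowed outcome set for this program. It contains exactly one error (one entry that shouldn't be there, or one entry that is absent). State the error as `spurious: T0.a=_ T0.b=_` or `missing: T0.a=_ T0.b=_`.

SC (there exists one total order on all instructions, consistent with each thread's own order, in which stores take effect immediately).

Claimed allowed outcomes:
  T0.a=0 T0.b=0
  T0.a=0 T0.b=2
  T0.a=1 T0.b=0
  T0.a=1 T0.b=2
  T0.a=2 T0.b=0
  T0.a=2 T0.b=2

outcome vector order: (T0.a,T0.b)
SC (5): <0 0>; <0 2>; <1 0>; <1 2>; <2 2>
claimed∖SC = {<2 0>}

spurious: T0.a=2 T0.b=0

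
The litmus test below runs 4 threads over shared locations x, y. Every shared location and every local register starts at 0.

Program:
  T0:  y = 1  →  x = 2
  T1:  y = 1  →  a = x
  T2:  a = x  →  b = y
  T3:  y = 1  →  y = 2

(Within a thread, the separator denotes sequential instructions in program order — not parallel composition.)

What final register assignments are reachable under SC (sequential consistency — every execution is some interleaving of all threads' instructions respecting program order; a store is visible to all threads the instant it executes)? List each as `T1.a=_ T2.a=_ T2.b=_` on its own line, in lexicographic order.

T1.a=0 T2.a=0 T2.b=0
T1.a=0 T2.a=0 T2.b=1
T1.a=0 T2.a=0 T2.b=2
T1.a=0 T2.a=2 T2.b=1
T1.a=0 T2.a=2 T2.b=2
T1.a=2 T2.a=0 T2.b=0
T1.a=2 T2.a=0 T2.b=1
T1.a=2 T2.a=0 T2.b=2
T1.a=2 T2.a=2 T2.b=1
T1.a=2 T2.a=2 T2.b=2

outcome vector order: (T1.a,T2.a,T2.b)
|SC outcomes| = 10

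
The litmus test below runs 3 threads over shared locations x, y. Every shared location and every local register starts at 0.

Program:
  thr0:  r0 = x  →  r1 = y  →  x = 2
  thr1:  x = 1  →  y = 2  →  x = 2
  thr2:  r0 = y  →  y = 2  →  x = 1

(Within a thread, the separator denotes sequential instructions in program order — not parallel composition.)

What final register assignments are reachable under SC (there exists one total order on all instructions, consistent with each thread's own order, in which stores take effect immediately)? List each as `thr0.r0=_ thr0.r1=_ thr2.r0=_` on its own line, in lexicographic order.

outcome vector order: (thr0.r0,thr0.r1,thr2.r0)
|SC outcomes| = 10

thr0.r0=0 thr0.r1=0 thr2.r0=0
thr0.r0=0 thr0.r1=0 thr2.r0=2
thr0.r0=0 thr0.r1=2 thr2.r0=0
thr0.r0=0 thr0.r1=2 thr2.r0=2
thr0.r0=1 thr0.r1=0 thr2.r0=0
thr0.r0=1 thr0.r1=0 thr2.r0=2
thr0.r0=1 thr0.r1=2 thr2.r0=0
thr0.r0=1 thr0.r1=2 thr2.r0=2
thr0.r0=2 thr0.r1=2 thr2.r0=0
thr0.r0=2 thr0.r1=2 thr2.r0=2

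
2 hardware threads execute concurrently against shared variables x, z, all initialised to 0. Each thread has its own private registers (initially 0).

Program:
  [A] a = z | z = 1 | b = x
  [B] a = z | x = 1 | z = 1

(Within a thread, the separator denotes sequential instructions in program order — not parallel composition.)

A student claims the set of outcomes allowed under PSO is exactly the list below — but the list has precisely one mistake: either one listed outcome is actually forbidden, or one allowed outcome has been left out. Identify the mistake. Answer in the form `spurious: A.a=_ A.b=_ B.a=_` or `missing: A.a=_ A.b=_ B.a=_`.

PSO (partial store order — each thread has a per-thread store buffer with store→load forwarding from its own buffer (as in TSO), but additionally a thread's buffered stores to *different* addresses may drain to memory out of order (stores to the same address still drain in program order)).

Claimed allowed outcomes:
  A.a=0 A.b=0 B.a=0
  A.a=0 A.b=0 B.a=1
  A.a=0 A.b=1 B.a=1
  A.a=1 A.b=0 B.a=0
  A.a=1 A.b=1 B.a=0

missing: A.a=0 A.b=1 B.a=0

outcome vector order: (A.a,A.b,B.a)
[PSO] allowed = {<0 0 0> <0 0 1> <0 1 0> <0 1 1> <1 0 0> <1 1 0>}
PSO∖claimed = {<0 1 0>}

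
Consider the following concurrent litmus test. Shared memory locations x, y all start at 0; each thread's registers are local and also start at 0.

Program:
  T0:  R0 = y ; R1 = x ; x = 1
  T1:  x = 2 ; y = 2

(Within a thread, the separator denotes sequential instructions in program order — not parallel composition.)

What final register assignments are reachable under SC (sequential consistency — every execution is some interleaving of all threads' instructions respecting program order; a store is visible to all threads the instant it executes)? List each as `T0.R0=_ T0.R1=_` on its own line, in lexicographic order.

outcome vector order: (T0.R0,T0.R1)
|SC outcomes| = 3

T0.R0=0 T0.R1=0
T0.R0=0 T0.R1=2
T0.R0=2 T0.R1=2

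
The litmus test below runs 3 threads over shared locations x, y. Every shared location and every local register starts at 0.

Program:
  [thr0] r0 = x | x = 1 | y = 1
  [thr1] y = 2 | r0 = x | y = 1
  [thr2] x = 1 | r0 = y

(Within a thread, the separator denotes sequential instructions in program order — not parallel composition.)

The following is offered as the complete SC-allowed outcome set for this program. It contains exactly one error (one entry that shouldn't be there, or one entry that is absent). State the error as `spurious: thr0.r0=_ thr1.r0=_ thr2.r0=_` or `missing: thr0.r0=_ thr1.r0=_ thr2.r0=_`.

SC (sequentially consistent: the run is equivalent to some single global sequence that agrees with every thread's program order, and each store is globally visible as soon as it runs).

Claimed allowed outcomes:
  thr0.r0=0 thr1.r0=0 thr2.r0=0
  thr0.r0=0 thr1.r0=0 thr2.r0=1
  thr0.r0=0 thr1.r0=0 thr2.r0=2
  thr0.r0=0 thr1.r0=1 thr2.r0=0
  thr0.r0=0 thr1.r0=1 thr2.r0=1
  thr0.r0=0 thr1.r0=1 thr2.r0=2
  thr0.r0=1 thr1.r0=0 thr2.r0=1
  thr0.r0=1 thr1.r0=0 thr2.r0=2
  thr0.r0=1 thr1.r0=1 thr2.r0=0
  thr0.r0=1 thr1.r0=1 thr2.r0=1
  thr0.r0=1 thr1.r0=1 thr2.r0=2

outcome vector order: (thr0.r0,thr1.r0,thr2.r0)
SC (10): (0,0,1) (0,0,2) (0,1,0) (0,1,1) (0,1,2) (1,0,1) (1,0,2) (1,1,0) (1,1,1) (1,1,2)
claimed∖SC = {(0,0,0)}

spurious: thr0.r0=0 thr1.r0=0 thr2.r0=0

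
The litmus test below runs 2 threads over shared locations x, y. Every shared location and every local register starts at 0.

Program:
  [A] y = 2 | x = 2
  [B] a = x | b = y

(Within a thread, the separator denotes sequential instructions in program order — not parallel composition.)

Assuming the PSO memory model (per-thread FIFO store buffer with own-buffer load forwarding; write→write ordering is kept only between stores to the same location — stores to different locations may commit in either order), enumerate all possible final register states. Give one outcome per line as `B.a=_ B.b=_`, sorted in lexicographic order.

B.a=0 B.b=0
B.a=0 B.b=2
B.a=2 B.b=0
B.a=2 B.b=2

outcome vector order: (B.a,B.b)
|PSO outcomes| = 4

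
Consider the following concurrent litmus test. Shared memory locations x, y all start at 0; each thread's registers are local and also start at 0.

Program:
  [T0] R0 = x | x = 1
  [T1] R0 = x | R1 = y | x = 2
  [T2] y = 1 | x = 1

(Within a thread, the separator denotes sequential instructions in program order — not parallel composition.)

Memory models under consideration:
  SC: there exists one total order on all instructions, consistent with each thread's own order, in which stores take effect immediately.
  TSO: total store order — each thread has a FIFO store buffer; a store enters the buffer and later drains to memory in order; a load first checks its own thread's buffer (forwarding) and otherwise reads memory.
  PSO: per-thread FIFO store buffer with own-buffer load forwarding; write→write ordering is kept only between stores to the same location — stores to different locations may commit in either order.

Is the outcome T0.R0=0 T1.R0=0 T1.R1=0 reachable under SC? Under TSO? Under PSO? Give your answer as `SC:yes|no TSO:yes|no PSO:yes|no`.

outcome vector order: (T0.R0,T1.R0,T1.R1)
[SC] allowed = {(0,0,0); (0,0,1); (0,1,0); (0,1,1); (1,0,0); (1,0,1); (1,1,1); (2,0,0); (2,0,1); (2,1,1)}
[TSO] allowed = {(0,0,0); (0,0,1); (0,1,0); (0,1,1); (1,0,0); (1,0,1); (1,1,1); (2,0,0); (2,0,1); (2,1,1)}
[PSO] allowed = {(0,0,0); (0,0,1); (0,1,0); (0,1,1); (1,0,0); (1,0,1); (1,1,0); (1,1,1); (2,0,0); (2,0,1); (2,1,0); (2,1,1)}
target (0,0,0) ∈ {SC,TSO,PSO}

SC:yes TSO:yes PSO:yes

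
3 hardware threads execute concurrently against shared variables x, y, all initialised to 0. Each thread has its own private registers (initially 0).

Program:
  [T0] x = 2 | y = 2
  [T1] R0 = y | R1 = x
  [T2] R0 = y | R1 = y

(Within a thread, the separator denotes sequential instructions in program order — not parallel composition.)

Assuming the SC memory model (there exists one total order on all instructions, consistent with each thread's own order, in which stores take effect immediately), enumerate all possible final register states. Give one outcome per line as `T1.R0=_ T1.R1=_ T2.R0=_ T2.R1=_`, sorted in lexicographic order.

T1.R0=0 T1.R1=0 T2.R0=0 T2.R1=0
T1.R0=0 T1.R1=0 T2.R0=0 T2.R1=2
T1.R0=0 T1.R1=0 T2.R0=2 T2.R1=2
T1.R0=0 T1.R1=2 T2.R0=0 T2.R1=0
T1.R0=0 T1.R1=2 T2.R0=0 T2.R1=2
T1.R0=0 T1.R1=2 T2.R0=2 T2.R1=2
T1.R0=2 T1.R1=2 T2.R0=0 T2.R1=0
T1.R0=2 T1.R1=2 T2.R0=0 T2.R1=2
T1.R0=2 T1.R1=2 T2.R0=2 T2.R1=2

outcome vector order: (T1.R0,T1.R1,T2.R0,T2.R1)
|SC outcomes| = 9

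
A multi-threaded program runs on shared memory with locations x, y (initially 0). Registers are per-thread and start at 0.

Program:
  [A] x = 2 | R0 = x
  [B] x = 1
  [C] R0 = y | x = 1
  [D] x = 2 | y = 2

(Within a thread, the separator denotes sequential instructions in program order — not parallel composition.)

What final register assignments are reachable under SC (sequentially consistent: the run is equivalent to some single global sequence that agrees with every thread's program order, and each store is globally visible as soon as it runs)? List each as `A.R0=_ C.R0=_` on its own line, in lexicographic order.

outcome vector order: (A.R0,C.R0)
|SC outcomes| = 4

A.R0=1 C.R0=0
A.R0=1 C.R0=2
A.R0=2 C.R0=0
A.R0=2 C.R0=2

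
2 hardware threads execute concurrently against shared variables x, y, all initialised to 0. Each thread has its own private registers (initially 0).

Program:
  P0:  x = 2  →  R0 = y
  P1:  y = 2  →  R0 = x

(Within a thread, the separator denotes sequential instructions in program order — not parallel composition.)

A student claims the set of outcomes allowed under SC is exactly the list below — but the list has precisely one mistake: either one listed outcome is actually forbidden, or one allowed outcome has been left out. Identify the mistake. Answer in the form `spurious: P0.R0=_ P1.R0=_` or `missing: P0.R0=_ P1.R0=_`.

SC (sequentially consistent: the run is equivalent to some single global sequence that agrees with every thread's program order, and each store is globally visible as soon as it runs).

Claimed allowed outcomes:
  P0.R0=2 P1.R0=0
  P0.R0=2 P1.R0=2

outcome vector order: (P0.R0,P1.R0)
[SC] allowed = {02, 20, 22}
SC∖claimed = {02}

missing: P0.R0=0 P1.R0=2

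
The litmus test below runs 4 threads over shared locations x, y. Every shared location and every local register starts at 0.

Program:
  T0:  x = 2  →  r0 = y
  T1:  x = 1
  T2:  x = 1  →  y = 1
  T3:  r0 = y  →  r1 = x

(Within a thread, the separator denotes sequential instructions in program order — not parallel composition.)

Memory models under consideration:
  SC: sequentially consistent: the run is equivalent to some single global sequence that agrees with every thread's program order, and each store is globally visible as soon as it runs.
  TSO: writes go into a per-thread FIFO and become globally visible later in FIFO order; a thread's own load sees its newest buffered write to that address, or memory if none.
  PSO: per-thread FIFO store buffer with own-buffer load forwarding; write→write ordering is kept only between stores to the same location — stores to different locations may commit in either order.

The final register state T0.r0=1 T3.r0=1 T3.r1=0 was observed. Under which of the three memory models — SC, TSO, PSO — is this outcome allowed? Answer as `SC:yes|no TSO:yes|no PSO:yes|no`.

outcome vector order: (T0.r0,T3.r0,T3.r1)
under SC → (0,0,0), (0,0,1), (0,0,2), (0,1,1), (0,1,2), (1,0,0), (1,0,1), (1,0,2), (1,1,1), (1,1,2)
under TSO → (0,0,0), (0,0,1), (0,0,2), (0,1,1), (0,1,2), (1,0,0), (1,0,1), (1,0,2), (1,1,1), (1,1,2)
under PSO → (0,0,0), (0,0,1), (0,0,2), (0,1,0), (0,1,1), (0,1,2), (1,0,0), (1,0,1), (1,0,2), (1,1,0), (1,1,1), (1,1,2)
target (1,1,0) ∈ {PSO}

SC:no TSO:no PSO:yes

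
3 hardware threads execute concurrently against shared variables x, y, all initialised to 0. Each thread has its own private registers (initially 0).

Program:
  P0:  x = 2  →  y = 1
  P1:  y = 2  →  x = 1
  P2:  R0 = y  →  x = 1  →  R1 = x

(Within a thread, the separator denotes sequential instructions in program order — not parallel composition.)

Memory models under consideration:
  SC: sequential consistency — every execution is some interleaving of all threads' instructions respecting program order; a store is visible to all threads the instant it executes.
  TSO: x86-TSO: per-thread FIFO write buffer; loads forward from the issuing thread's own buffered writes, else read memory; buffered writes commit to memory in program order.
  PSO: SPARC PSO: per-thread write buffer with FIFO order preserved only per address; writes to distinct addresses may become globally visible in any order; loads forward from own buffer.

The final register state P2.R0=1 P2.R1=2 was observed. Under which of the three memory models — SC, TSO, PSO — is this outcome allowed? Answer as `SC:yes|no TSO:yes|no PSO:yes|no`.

outcome vector order: (P2.R0,P2.R1)
SC: 5 outcomes — {<0 1>; <0 2>; <1 1>; <2 1>; <2 2>}
TSO: 5 outcomes — {<0 1>; <0 2>; <1 1>; <2 1>; <2 2>}
PSO: 6 outcomes — {<0 1>; <0 2>; <1 1>; <1 2>; <2 1>; <2 2>}
target <1 2> ∈ {PSO}

SC:no TSO:no PSO:yes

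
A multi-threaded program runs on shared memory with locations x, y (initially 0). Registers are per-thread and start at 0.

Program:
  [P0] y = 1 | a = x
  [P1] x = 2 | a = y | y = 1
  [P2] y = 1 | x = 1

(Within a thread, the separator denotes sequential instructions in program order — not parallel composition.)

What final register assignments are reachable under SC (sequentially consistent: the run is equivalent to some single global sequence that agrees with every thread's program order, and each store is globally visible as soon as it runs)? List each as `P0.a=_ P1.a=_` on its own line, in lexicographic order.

P0.a=0 P1.a=1
P0.a=1 P1.a=0
P0.a=1 P1.a=1
P0.a=2 P1.a=0
P0.a=2 P1.a=1

outcome vector order: (P0.a,P1.a)
|SC outcomes| = 5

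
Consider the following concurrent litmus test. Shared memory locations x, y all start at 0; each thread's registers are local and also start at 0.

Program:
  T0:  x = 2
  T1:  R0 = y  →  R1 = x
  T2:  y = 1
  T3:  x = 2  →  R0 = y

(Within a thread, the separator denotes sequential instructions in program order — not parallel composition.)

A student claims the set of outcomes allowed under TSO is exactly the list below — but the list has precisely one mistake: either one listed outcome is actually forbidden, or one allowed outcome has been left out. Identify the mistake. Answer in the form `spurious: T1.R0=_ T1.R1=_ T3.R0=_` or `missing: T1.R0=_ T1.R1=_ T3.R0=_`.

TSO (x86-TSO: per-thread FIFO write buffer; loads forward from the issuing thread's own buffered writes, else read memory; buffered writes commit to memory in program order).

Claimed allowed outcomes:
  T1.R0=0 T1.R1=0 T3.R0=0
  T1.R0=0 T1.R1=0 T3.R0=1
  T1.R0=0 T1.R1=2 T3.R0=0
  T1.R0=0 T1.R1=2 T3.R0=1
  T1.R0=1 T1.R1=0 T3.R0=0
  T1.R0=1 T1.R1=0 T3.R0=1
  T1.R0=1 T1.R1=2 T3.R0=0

outcome vector order: (T1.R0,T1.R1,T3.R0)
TSO: 8 outcomes — {(0,0,0); (0,0,1); (0,2,0); (0,2,1); (1,0,0); (1,0,1); (1,2,0); (1,2,1)}
TSO∖claimed = {(1,2,1)}

missing: T1.R0=1 T1.R1=2 T3.R0=1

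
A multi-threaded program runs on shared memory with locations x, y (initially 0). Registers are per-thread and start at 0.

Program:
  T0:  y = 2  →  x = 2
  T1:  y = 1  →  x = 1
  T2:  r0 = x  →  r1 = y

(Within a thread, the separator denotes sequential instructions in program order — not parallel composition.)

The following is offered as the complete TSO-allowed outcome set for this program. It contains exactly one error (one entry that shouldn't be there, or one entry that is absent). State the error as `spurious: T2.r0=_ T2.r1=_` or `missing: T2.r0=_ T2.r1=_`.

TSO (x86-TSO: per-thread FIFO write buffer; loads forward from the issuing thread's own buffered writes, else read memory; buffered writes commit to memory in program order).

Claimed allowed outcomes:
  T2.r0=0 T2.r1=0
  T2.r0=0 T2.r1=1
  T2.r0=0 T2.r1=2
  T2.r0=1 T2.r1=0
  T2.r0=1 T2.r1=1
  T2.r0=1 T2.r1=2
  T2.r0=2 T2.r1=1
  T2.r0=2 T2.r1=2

outcome vector order: (T2.r0,T2.r1)
under TSO → (0,0), (0,1), (0,2), (1,1), (1,2), (2,1), (2,2)
claimed∖TSO = {(1,0)}

spurious: T2.r0=1 T2.r1=0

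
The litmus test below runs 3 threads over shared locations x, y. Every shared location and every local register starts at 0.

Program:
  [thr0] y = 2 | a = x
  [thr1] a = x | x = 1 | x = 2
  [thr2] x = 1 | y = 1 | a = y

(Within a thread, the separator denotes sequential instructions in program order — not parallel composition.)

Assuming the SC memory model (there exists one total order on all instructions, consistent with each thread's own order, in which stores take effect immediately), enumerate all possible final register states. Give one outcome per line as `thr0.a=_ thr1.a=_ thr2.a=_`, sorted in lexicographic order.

outcome vector order: (thr0.a,thr1.a,thr2.a)
|SC outcomes| = 10

thr0.a=0 thr1.a=0 thr2.a=1
thr0.a=0 thr1.a=1 thr2.a=1
thr0.a=1 thr1.a=0 thr2.a=1
thr0.a=1 thr1.a=0 thr2.a=2
thr0.a=1 thr1.a=1 thr2.a=1
thr0.a=1 thr1.a=1 thr2.a=2
thr0.a=2 thr1.a=0 thr2.a=1
thr0.a=2 thr1.a=0 thr2.a=2
thr0.a=2 thr1.a=1 thr2.a=1
thr0.a=2 thr1.a=1 thr2.a=2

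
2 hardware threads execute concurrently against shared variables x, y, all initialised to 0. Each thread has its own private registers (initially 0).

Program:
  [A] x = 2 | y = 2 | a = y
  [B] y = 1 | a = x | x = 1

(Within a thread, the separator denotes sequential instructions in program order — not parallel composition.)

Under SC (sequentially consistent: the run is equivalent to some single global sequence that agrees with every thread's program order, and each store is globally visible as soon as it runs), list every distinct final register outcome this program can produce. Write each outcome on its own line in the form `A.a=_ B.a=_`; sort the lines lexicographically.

A.a=1 B.a=2
A.a=2 B.a=0
A.a=2 B.a=2

outcome vector order: (A.a,B.a)
|SC outcomes| = 3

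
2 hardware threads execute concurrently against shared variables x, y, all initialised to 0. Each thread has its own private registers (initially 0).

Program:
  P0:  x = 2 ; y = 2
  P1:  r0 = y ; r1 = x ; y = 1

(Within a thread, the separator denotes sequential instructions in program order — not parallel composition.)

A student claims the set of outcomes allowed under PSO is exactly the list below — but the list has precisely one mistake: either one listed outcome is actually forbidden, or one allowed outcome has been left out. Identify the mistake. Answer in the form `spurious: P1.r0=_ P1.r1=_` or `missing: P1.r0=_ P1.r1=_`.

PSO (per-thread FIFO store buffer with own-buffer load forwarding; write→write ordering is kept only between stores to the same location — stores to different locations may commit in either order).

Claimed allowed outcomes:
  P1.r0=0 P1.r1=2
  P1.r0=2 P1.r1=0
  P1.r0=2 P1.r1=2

outcome vector order: (P1.r0,P1.r1)
[PSO] allowed = {<0 0> <0 2> <2 0> <2 2>}
PSO∖claimed = {<0 0>}

missing: P1.r0=0 P1.r1=0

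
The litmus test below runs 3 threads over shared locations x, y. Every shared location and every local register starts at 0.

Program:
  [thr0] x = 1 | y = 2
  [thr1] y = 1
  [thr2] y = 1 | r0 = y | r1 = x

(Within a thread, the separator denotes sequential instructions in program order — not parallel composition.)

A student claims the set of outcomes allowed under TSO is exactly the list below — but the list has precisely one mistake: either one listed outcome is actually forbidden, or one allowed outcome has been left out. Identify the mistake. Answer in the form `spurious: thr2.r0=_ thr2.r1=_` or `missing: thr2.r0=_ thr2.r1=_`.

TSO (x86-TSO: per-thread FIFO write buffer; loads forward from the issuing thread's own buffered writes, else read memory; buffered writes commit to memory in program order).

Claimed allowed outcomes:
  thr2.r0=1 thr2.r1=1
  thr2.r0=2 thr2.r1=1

missing: thr2.r0=1 thr2.r1=0

outcome vector order: (thr2.r0,thr2.r1)
TSO (3): (1,0) (1,1) (2,1)
TSO∖claimed = {(1,0)}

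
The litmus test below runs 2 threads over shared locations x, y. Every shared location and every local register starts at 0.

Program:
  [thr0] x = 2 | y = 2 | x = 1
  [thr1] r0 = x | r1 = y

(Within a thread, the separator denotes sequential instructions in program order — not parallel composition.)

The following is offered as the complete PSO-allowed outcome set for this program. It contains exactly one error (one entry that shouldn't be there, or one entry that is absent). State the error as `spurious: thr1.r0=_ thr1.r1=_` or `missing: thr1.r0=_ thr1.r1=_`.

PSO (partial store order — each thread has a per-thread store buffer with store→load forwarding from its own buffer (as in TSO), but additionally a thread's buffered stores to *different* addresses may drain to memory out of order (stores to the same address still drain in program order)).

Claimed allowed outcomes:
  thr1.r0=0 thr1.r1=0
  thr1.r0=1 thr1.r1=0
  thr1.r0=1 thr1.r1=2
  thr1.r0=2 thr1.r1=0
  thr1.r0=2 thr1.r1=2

missing: thr1.r0=0 thr1.r1=2

outcome vector order: (thr1.r0,thr1.r1)
under PSO → 00; 02; 10; 12; 20; 22
PSO∖claimed = {02}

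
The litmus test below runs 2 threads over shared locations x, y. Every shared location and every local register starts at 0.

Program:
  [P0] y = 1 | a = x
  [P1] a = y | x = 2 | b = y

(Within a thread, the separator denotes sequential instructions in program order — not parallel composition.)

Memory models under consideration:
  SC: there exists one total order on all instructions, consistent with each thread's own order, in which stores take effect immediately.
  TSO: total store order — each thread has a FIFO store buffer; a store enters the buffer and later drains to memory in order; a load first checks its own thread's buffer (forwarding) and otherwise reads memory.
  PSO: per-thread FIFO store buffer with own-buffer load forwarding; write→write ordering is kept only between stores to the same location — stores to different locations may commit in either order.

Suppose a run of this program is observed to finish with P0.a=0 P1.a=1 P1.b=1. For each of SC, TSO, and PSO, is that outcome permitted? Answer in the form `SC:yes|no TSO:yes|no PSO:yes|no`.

outcome vector order: (P0.a,P1.a,P1.b)
under SC → (0,0,1); (0,1,1); (2,0,0); (2,0,1); (2,1,1)
under TSO → (0,0,0); (0,0,1); (0,1,1); (2,0,0); (2,0,1); (2,1,1)
under PSO → (0,0,0); (0,0,1); (0,1,1); (2,0,0); (2,0,1); (2,1,1)
target (0,1,1) ∈ {SC,TSO,PSO}

SC:yes TSO:yes PSO:yes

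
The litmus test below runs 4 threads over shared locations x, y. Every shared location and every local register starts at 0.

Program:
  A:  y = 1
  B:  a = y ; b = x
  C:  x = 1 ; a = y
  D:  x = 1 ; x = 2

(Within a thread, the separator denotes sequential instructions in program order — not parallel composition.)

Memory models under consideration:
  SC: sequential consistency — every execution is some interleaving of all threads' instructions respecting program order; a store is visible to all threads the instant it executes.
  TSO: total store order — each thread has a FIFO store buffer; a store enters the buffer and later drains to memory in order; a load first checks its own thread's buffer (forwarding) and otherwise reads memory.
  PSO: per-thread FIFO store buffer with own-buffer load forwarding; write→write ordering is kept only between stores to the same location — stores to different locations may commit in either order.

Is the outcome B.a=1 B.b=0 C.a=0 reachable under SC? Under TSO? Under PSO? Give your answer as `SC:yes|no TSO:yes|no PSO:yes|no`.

SC:no TSO:yes PSO:yes

outcome vector order: (B.a,B.b,C.a)
under SC → <0 0 0>, <0 0 1>, <0 1 0>, <0 1 1>, <0 2 0>, <0 2 1>, <1 0 1>, <1 1 0>, <1 1 1>, <1 2 0>, <1 2 1>
under TSO → <0 0 0>, <0 0 1>, <0 1 0>, <0 1 1>, <0 2 0>, <0 2 1>, <1 0 0>, <1 0 1>, <1 1 0>, <1 1 1>, <1 2 0>, <1 2 1>
under PSO → <0 0 0>, <0 0 1>, <0 1 0>, <0 1 1>, <0 2 0>, <0 2 1>, <1 0 0>, <1 0 1>, <1 1 0>, <1 1 1>, <1 2 0>, <1 2 1>
target <1 0 0> ∈ {TSO,PSO}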